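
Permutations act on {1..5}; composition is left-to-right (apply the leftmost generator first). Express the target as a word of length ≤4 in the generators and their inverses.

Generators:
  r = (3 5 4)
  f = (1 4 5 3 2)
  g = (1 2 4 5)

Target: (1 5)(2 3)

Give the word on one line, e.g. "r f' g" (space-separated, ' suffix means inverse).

f' g' g'

  after f': (1 2 3 5 4)
  after g': (2 3 4 5)
  after g': (1 5)(2 3)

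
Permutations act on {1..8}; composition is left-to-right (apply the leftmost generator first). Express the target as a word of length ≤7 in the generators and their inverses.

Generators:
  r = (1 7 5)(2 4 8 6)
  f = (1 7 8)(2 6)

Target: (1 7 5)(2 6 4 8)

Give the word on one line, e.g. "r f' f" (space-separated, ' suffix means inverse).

r' f' f' f' r'

  after r': (1 5 7)(2 6 8 4)
  after f': (1 5)(4 6 7 8)
  after f': (1 5 8 4 2 6)
  after f': (1 5 7)(4 6 8)
  after r': (1 7 5)(2 6 4 8)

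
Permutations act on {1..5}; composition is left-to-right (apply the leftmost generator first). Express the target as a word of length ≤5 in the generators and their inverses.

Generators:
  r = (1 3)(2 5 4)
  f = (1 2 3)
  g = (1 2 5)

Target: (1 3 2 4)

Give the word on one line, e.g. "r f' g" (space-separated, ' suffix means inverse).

r' f' g' f f

  after r': (1 3)(2 4 5)
  after f': (1 2 4 5)
  after g': (2 4)
  after f: (1 2 4 3)
  after f: (1 3 2 4)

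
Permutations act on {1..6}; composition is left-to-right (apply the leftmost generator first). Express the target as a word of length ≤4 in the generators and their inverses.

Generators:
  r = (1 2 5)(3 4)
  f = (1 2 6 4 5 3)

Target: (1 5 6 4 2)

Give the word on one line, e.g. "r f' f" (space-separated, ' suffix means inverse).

f' r' r' f'

  after f': (1 3 5 4 6 2)
  after r': (1 4 6)(2 5 3)
  after r': (1 3)(4 6 5)
  after f': (1 5 6 4 2)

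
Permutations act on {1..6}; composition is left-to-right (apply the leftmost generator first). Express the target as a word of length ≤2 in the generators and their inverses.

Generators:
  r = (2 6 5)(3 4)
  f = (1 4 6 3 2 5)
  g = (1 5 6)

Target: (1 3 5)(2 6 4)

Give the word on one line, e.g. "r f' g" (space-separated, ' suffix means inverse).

f r'

  after f: (1 4 6 3 2 5)
  after r': (1 3 5)(2 6 4)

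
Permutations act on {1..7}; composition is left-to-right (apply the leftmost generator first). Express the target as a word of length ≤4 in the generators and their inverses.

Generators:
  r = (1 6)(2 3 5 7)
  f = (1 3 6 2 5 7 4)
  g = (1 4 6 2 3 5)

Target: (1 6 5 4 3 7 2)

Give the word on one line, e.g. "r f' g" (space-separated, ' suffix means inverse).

g r' g' r'

  after g: (1 4 6 2 3 5)
  after r': (1 4)(5 6 7)
  after g': (2 6 7 3)(4 5)
  after r': (1 6 5 4 3 7 2)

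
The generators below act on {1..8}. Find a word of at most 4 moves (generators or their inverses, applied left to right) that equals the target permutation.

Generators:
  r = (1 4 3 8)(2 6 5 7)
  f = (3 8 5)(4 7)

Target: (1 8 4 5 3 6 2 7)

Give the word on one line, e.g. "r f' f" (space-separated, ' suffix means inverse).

f' r r r

  after f': (3 5 8)(4 7)
  after r: (1 4 2 6 5)(3 7)
  after r: (1 3 2 5 4 6 7 8)
  after r: (1 8 4 5 3 6 2 7)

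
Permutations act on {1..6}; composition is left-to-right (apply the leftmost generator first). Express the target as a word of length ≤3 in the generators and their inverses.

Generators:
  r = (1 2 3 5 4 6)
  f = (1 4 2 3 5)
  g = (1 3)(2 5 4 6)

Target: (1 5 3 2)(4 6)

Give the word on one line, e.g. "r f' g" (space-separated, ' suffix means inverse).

f g'

  after f: (1 4 2 3 5)
  after g': (1 5 3 2)(4 6)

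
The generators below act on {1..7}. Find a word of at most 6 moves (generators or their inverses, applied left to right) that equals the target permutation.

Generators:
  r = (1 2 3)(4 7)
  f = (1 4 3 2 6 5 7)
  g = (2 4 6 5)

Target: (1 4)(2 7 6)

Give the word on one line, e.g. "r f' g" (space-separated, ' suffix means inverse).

  after g': (2 5 6 4)
  after f': (1 7 5 2 6)(3 4)
  after g': (1 7 6)(2 4 3)
  after r: (1 4)(2 7 6)

g' f' g' r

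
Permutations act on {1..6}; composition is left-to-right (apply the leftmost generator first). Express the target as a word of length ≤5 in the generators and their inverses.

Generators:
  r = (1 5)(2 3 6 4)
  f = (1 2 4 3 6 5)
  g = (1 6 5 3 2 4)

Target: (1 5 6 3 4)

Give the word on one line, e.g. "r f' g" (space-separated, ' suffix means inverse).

  after f: (1 2 4 3 6 5)
  after r': (1 4 2 6)
  after r': (1 6 5)(2 3)
  after g: (1 5 6 3 4)

f r' r' g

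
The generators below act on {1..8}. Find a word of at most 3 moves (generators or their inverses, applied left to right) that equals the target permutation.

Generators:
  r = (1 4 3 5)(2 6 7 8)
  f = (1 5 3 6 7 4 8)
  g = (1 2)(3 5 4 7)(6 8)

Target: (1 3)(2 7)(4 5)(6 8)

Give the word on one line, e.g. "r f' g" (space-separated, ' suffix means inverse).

r r

  after r: (1 4 3 5)(2 6 7 8)
  after r: (1 3)(2 7)(4 5)(6 8)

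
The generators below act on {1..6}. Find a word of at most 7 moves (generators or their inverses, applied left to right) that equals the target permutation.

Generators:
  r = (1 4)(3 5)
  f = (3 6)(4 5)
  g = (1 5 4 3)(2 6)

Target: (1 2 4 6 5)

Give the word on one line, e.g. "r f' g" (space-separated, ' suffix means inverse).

  after g': (1 3 4 5)(2 6)
  after f: (1 6 2 3 5)
  after g: (1 2)(3 4)
  after f': (1 2)(3 5 4 6)
  after r': (1 2 4 6 5)

g' f g f' r'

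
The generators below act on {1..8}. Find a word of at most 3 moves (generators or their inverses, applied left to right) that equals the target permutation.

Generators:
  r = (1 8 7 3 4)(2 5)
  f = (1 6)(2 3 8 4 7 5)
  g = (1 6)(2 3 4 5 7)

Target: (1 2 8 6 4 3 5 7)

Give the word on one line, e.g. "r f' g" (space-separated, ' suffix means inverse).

  after r': (1 4 3 7 8)(2 5)
  after g: (1 5 3 2 7 8 6)
  after r': (1 2 8 6 4 3 5 7)

r' g r'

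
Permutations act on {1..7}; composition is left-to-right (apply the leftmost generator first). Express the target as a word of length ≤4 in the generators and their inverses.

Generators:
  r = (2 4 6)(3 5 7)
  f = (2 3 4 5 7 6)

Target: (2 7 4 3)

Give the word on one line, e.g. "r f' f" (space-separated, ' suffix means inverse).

  after f: (2 3 4 5 7 6)
  after r': (2 7 4 3)

f r'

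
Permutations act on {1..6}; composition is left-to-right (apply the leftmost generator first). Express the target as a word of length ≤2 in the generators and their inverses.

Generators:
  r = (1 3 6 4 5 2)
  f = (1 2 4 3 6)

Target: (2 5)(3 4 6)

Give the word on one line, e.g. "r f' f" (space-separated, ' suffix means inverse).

f r

  after f: (1 2 4 3 6)
  after r: (2 5)(3 4 6)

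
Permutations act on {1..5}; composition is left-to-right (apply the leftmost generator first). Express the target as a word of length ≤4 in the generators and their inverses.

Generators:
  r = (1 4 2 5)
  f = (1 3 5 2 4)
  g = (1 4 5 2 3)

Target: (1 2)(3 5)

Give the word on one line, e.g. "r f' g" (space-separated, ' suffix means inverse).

  after g': (1 3 2 5 4)
  after r': (1 3 4 5)
  after f: (1 5 3)(2 4)
  after r': (1 2)(3 5)

g' r' f r'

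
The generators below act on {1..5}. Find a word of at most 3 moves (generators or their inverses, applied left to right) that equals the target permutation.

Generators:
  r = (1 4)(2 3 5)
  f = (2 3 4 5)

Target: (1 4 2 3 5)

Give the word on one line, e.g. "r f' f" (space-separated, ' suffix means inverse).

  after f': (2 5 4 3)
  after r': (1 4 2 3 5)

f' r'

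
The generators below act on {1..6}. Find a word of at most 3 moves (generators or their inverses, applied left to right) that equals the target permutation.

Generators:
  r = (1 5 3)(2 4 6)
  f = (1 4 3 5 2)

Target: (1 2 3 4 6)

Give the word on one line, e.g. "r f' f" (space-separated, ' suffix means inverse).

  after r: (1 5 3)(2 4 6)
  after f: (1 2 3 4 6)

r f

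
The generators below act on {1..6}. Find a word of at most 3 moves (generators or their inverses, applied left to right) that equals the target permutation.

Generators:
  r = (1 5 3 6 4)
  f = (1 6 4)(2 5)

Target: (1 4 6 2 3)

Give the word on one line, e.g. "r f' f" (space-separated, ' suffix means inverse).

f' r f'

  after f': (1 4 6)(2 5)
  after r: (2 3 6 5)
  after f': (1 4 6 2 3)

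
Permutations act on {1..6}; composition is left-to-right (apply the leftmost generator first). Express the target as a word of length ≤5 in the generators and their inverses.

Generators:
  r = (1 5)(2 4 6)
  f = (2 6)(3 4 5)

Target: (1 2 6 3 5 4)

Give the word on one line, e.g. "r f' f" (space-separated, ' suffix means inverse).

  after f: (2 6)(3 4 5)
  after f: (3 5 4)
  after r': (1 5 2 6 4 3)
  after f': (1 4 5 6 3)
  after r': (1 2 6 3 5 4)

f f r' f' r'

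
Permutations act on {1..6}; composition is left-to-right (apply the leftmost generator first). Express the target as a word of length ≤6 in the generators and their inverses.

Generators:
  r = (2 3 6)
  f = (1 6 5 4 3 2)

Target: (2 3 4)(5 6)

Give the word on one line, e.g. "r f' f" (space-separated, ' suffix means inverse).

f' f' r' f

  after f': (1 2 3 4 5 6)
  after f': (1 3 5)(2 4 6)
  after r': (1 2 4 3 5)
  after f: (2 3 4)(5 6)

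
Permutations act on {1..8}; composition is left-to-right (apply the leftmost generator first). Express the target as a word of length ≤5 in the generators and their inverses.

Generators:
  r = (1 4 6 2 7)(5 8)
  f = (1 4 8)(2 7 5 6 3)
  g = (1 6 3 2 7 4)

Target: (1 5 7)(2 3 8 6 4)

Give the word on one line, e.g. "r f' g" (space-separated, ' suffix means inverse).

  after r: (1 4 6 2 7)(5 8)
  after f': (3 6)(4 5)(7 8)
  after f': (1 8 2 3 5)(4 7)
  after r': (1 5 7)(2 3 8 6 4)

r f' f' r'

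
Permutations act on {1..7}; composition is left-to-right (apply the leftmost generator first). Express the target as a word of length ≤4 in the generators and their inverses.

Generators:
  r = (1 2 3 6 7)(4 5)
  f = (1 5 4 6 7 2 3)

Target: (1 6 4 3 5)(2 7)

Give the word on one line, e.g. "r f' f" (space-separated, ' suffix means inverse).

  after r: (1 2 3 6 7)(4 5)
  after f': (1 7 3 4)
  after f': (1 6 4 3 5)(2 7)

r f' f'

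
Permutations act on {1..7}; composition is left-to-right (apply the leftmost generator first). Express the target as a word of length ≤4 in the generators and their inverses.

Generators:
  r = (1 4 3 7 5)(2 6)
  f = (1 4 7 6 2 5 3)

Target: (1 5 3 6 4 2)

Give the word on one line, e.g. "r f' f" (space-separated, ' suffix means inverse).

f r' f' f'

  after f: (1 4 7 6 2 5 3)
  after r': (2 7)(3 5 4)
  after f': (1 3 2 4 5)(6 7)
  after f': (1 5 3 6 4 2)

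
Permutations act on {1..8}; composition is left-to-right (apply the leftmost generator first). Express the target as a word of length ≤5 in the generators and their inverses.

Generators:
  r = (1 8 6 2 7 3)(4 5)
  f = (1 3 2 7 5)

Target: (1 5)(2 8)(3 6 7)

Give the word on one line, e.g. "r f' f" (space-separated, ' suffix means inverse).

f' r' r' r' r'

  after f': (1 5 7 2 3)
  after r': (1 4 5 2 7 6 8)
  after r': (1 5 6)(3 7 8)
  after r': (1 4 5 8 7)(2 6 3)
  after r': (1 5)(2 8)(3 6 7)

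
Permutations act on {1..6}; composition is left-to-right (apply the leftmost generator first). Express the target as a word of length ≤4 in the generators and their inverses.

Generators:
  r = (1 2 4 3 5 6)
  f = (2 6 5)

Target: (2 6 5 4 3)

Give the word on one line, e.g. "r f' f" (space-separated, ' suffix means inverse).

  after r': (1 6 5 3 4 2)
  after f': (1 2)(3 4 5)
  after r': (2 6 5 4 3)

r' f' r'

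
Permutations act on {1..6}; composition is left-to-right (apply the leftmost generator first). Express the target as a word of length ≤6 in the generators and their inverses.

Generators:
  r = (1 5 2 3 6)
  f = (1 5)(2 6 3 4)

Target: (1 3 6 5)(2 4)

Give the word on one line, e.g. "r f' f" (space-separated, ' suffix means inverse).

  after f: (1 5)(2 6 3 4)
  after r': (2 3 4 5 6)
  after r': (1 6 5 3 4)
  after f': (1 2 4 5 6)
  after r: (1 3 6 5)(2 4)

f r' r' f' r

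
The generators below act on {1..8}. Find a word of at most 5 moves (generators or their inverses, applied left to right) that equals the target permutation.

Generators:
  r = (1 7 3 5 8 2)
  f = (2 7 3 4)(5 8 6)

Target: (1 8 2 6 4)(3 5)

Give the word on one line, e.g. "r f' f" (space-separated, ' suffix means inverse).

r f' r' r' f

  after r: (1 7 3 5 8 2)
  after f': (1 2)(3 6 8 4)
  after r': (1 8 4 7)(3 6 5)
  after r': (1 5 7 2 8 4)(3 6)
  after f: (1 8 2 6 4)(3 5)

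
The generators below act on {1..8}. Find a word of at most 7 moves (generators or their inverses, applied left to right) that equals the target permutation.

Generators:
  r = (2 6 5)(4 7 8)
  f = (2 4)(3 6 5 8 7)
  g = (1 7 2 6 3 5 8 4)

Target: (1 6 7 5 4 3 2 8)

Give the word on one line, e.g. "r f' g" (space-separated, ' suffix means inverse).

  after r: (2 6 5)(4 7 8)
  after g: (1 7 4 2 3 5 6 8)
  after f: (1 3 8)(2 6 7)
  after r: (1 3 4 7 6 8)(2 5)
  after f: (1 6 7 5 4 3 2 8)

r g f r f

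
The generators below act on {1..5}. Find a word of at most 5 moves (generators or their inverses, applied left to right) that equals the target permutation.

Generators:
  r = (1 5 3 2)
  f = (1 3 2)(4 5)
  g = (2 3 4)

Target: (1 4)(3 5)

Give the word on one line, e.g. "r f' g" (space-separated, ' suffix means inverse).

f g r'

  after f: (1 3 2)(4 5)
  after g: (1 4 5 2)
  after r': (1 4)(3 5)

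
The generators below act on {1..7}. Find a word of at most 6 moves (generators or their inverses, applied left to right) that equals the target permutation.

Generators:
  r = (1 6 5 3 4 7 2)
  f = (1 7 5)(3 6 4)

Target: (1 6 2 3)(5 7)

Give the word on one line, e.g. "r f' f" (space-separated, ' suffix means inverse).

r f r' f' f'

  after r: (1 6 5 3 4 7 2)
  after f: (1 4 5 6)(2 7)
  after r': (1 3 5)(2 4 6)
  after f': (1 4 3 7)(2 6)
  after f': (1 6 2 3)(5 7)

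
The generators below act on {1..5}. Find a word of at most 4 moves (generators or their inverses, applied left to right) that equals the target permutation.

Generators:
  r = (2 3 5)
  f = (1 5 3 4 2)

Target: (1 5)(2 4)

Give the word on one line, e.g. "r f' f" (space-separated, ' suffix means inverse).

r f

  after r: (2 3 5)
  after f: (1 5)(2 4)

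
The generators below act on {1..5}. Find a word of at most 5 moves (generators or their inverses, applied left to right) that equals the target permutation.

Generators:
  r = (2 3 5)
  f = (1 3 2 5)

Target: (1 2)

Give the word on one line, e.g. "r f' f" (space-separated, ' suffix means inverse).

  after r': (2 5 3)
  after r': (2 3 5)
  after f': (1 5 3 2)
  after r: (1 2)

r' r' f' r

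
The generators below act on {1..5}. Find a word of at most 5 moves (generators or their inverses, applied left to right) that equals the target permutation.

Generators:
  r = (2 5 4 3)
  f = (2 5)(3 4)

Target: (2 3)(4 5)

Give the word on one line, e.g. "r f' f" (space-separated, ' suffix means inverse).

f r f' r' f'

  after f: (2 5)(3 4)
  after r: (2 4)
  after f': (2 3 4 5)
  after r': (2 4)(3 5)
  after f': (2 3)(4 5)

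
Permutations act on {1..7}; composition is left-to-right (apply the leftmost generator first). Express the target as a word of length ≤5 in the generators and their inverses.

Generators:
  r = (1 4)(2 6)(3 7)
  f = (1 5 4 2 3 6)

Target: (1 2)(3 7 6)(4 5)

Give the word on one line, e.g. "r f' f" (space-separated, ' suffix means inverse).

  after r: (1 4)(2 6)(3 7)
  after f: (1 2)(3 7 6)(4 5)
  after r': (1 6 7 2 4 5)
  after r': (1 2)(3 7 6)(4 5)

r f r' r'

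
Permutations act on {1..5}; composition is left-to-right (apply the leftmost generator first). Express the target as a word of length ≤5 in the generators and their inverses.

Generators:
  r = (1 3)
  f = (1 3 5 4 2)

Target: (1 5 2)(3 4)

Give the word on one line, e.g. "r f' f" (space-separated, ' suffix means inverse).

  after f: (1 3 5 4 2)
  after f: (1 5 2 3 4)
  after r': (1 5 2)(3 4)
  after r': (1 5 2 3 4)
  after r': (1 5 2)(3 4)

f f r' r' r'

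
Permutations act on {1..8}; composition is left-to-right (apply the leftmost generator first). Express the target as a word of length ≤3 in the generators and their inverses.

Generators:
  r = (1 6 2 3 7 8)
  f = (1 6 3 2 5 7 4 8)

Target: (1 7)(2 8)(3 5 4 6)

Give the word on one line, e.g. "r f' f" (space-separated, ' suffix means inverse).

  after f: (1 6 3 2 5 7 4 8)
  after f: (1 3 5 4)(2 7 8 6)
  after r: (1 7)(2 8)(3 5 4 6)

f f r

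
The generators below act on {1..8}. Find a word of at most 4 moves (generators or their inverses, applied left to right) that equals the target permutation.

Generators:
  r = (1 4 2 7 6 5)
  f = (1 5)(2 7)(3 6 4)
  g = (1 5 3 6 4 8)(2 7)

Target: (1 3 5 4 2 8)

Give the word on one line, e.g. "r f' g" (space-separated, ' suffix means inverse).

  after f: (1 5)(2 7)(3 6 4)
  after f: (3 4 6)
  after r': (1 5 6 3)(2 4 7)
  after g: (1 3 5 4 2 8)

f f r' g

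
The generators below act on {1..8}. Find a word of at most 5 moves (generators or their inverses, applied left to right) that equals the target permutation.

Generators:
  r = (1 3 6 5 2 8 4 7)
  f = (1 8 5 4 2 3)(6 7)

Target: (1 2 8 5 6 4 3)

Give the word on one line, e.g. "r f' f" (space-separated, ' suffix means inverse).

  after f: (1 8 5 4 2 3)(6 7)
  after r': (1 2)(3 7)(4 5 8 6)
  after f': (1 4 8 7 2 3 6 5)
  after f': (1 5 3 7 4)(6 8)
  after r: (1 2 8 5 6 4 3)

f r' f' f' r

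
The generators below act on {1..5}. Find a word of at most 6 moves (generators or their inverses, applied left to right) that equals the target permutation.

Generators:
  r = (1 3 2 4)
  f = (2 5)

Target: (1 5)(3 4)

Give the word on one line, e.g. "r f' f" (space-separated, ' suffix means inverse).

f r r f

  after f: (2 5)
  after r: (1 3 2 5 4)
  after r: (1 2 5)(3 4)
  after f: (1 5)(3 4)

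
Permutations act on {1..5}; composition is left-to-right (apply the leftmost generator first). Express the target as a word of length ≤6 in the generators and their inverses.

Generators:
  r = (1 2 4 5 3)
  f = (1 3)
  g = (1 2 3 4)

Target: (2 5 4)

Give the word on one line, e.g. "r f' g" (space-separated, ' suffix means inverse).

  after f': (1 3)
  after r: (2 4 5 3)
  after r: (1 2 5)(3 4)
  after g': (2 5 4)

f' r r g'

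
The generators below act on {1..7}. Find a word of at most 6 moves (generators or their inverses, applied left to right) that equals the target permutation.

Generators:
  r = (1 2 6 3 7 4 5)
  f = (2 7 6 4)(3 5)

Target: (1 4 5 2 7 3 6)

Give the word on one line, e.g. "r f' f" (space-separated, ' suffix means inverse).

  after r': (1 5 4 7 3 6 2)
  after f: (1 3 4 6 7 5 2)
  after r': (1 6 3 7 4 2 5)
  after f': (1 7 6 5)(2 3)
  after r: (1 4 5 2 7 3 6)

r' f r' f' r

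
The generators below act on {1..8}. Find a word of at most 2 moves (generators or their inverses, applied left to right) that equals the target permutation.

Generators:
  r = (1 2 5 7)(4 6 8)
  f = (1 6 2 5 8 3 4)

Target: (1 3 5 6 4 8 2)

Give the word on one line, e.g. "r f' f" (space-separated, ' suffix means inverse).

  after f': (1 4 3 8 5 2 6)
  after f': (1 3 5 6 4 8 2)

f' f'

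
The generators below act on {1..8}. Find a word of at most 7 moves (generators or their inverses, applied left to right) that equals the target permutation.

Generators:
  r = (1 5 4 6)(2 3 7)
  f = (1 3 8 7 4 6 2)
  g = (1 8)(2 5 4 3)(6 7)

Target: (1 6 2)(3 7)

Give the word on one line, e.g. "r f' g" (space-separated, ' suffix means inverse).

  after g: (1 8)(2 5 4 3)(6 7)
  after f': (1 3 6 8 2 5 7 4)
  after r: (1 7 6 8 3)(2 4 5)
  after f: (1 4 5)(2 6 7)
  after r: (1 6 2)(3 7)

g f' r f r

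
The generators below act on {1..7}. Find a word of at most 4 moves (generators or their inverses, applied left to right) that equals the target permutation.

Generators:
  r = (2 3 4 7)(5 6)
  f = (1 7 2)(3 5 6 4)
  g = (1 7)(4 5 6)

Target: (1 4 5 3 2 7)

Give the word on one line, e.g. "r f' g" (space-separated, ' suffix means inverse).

  after g': (1 7)(4 6 5)
  after r': (1 4 5 3 2 7)

g' r'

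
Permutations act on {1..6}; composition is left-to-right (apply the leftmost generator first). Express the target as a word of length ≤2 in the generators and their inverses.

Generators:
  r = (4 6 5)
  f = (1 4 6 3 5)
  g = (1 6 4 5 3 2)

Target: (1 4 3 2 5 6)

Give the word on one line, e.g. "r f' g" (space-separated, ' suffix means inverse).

g f'

  after g: (1 6 4 5 3 2)
  after f': (1 4 3 2 5 6)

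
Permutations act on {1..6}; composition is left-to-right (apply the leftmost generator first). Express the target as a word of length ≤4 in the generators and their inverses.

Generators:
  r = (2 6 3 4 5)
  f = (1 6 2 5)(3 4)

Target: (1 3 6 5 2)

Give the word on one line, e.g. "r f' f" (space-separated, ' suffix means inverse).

f r f f

  after f: (1 6 2 5)(3 4)
  after r: (1 3 5)
  after f: (1 4 3)(2 5 6)
  after f: (1 3 6 5 2)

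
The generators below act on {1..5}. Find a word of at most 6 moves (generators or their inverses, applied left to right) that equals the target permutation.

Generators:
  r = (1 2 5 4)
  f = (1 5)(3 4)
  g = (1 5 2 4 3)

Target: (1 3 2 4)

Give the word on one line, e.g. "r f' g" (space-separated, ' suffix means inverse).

  after f: (1 5)(3 4)
  after g': (2 5 3)
  after g': (1 3 5 4 2)
  after r': (1 3 2 4)

f g' g' r'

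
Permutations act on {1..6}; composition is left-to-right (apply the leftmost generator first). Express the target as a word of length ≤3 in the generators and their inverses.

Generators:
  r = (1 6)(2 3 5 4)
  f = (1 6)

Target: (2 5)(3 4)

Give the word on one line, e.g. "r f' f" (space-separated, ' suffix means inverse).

  after r': (1 6)(2 4 5 3)
  after r': (2 5)(3 4)

r' r'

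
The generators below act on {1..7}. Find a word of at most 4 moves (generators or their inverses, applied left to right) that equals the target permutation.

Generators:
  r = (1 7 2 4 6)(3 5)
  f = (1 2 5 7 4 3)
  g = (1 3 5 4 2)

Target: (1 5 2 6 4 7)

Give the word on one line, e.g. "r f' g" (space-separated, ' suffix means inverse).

g r'

  after g: (1 3 5 4 2)
  after r': (1 5 2 6 4 7)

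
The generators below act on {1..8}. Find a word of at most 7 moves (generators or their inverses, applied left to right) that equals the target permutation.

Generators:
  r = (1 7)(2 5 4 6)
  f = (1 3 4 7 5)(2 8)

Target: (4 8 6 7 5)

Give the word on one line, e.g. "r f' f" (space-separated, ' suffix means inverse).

  after f': (1 5 7 4 3)(2 8)
  after f': (1 7 3 5 4)
  after f': (1 4 5 3 7)(2 8)
  after r': (1 5 3)(2 8 6 4)
  after f: (4 8 6 7 5)

f' f' f' r' f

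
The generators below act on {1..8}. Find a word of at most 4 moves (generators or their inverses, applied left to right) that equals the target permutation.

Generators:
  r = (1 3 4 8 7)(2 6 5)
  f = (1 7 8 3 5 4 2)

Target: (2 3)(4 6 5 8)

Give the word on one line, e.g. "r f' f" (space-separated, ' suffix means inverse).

f r

  after f: (1 7 8 3 5 4 2)
  after r: (2 3)(4 6 5 8)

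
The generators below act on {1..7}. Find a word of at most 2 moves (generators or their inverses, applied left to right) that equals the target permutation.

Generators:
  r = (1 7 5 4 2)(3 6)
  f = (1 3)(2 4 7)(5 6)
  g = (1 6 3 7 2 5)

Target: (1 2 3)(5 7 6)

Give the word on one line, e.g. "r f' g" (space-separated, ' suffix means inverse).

g' g'

  after g': (1 5 2 7 3 6)
  after g': (1 2 3)(5 7 6)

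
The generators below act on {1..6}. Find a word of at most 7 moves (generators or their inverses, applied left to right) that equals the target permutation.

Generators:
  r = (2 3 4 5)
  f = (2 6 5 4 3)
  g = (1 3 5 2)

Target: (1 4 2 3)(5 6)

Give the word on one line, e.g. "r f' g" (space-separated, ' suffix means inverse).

r r g f' g'

  after r: (2 3 4 5)
  after r: (2 4)(3 5)
  after g: (1 3 2 4)
  after f': (1 4)(2 5 6)
  after g': (1 4 2 3)(5 6)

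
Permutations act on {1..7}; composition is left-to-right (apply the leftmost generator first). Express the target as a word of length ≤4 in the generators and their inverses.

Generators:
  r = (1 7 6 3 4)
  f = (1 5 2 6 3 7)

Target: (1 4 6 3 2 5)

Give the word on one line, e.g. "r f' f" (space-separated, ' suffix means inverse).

  after r': (1 4 3 6 7)
  after f': (1 4 6 3 2 5)

r' f'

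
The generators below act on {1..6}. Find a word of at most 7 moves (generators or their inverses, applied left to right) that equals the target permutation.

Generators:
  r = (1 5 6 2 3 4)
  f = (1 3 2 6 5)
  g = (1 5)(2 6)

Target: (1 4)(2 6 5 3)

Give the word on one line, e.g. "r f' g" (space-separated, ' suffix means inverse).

f f r f' r'

  after f: (1 3 2 6 5)
  after f: (1 2 5 3 6)
  after r: (1 3 2 6 5 4)
  after f': (4 5)
  after r': (1 4)(2 6 5 3)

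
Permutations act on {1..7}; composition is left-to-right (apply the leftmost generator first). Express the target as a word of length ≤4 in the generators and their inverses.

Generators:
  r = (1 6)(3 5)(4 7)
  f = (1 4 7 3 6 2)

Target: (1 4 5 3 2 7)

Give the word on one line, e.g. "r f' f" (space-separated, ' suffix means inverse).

  after f: (1 4 7 3 6 2)
  after f: (1 7 6)(2 4 3)
  after r': (1 4 5 3 2 7)

f f r'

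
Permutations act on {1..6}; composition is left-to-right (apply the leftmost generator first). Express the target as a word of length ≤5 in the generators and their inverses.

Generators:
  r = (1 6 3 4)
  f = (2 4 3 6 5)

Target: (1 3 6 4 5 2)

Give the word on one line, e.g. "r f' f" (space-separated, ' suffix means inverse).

f' r' r' f' r'

  after f': (2 5 6 3 4)
  after r': (1 4 2 5)
  after r': (1 3 6)(2 5 4)
  after f': (1 4 5 2 6)
  after r': (1 3 6 4 5 2)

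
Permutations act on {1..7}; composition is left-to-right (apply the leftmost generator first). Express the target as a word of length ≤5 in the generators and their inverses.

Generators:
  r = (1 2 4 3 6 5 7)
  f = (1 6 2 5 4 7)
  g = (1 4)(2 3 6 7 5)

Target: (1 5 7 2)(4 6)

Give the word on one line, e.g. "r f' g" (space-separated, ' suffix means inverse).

  after f: (1 6 2 5 4 7)
  after g: (1 7 4 5)(3 6)
  after r': (1 5 7 2)(4 6)

f g r'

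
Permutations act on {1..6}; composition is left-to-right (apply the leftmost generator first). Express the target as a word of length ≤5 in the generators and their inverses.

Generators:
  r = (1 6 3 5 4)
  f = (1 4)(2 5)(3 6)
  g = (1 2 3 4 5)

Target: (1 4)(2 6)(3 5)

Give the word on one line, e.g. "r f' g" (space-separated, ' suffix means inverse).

g f g'

  after g: (1 2 3 4 5)
  after f: (1 5 4 2 6 3)
  after g': (1 4)(2 6)(3 5)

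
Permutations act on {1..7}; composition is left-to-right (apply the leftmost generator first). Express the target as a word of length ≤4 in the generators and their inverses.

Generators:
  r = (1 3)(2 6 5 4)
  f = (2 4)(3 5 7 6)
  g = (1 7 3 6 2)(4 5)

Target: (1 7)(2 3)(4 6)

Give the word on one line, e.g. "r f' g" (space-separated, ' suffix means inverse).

  after g: (1 7 3 6 2)(4 5)
  after r': (1 7)(2 3)(4 6)

g r'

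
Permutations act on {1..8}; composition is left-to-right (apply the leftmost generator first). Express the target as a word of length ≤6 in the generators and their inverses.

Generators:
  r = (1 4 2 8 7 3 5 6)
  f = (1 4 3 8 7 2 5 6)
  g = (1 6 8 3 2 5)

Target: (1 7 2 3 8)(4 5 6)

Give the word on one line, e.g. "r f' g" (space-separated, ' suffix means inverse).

r' g r g'

  after r': (1 6 5 3 7 8 2 4)
  after g: (1 8 5 2 4 6)(3 7)
  after r: (1 7 5 8 6 4)
  after g': (1 7 2 3 8)(4 5 6)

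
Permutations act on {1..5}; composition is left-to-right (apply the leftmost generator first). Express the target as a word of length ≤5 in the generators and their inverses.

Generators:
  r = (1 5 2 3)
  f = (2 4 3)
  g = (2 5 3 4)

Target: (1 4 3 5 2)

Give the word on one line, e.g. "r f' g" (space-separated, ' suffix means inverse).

r' r' g' f' g'

  after r': (1 3 2 5)
  after r': (1 2)(3 5)
  after g': (1 4 3 2)
  after f': (1 2)
  after g': (1 4 3 5 2)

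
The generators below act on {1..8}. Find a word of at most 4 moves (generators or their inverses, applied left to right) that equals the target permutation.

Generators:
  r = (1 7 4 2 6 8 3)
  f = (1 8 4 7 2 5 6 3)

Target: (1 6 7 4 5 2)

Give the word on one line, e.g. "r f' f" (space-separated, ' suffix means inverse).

f' r f' f'

  after f': (1 3 6 5 2 7 4 8)
  after r: (2 4 3 8 7)(5 6)
  after f': (1 3)(2 8 4 6)
  after f': (1 6 7 4 5 2)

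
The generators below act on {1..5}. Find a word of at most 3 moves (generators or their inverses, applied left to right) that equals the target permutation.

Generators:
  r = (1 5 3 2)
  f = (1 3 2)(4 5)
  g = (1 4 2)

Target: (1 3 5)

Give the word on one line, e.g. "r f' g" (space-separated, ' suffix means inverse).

  after f': (1 2 3)(4 5)
  after g: (2 3 4 5)
  after f: (1 3 5)

f' g f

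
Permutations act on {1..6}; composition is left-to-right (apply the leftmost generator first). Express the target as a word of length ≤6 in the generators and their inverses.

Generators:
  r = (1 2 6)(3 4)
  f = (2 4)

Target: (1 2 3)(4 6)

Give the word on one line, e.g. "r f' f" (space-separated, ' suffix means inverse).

f r' f' r r

  after f: (2 4)
  after r': (1 6 2 3 4)
  after f': (1 6 4)(2 3)
  after r: (2 4)(3 6)
  after r: (1 2 3)(4 6)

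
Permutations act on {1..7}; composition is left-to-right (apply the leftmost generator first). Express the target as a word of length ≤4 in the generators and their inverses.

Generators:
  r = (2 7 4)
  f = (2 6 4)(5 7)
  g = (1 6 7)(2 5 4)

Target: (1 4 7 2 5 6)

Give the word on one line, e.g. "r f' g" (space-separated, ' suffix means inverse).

g' r' f'

  after g': (1 7 6)(2 4 5)
  after r': (1 2 7 6)(4 5)
  after f': (1 4 7 2 5 6)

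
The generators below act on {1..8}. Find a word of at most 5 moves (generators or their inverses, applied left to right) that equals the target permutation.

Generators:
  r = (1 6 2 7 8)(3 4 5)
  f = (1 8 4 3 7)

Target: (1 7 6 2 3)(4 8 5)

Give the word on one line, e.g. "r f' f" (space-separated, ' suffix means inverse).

  after r': (1 8 7 2 6)(3 5 4)
  after f': (2 6 7)(3 5 8)
  after r': (1 8 5 7 6 2)(3 4)
  after f': (2 7 6)(3 8 5)
  after f': (1 7 6 2 3)(4 8 5)

r' f' r' f' f'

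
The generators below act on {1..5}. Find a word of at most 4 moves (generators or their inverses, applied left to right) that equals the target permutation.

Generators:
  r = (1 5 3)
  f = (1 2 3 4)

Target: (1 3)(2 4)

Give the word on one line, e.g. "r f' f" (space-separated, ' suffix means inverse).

f' f'

  after f': (1 4 3 2)
  after f': (1 3)(2 4)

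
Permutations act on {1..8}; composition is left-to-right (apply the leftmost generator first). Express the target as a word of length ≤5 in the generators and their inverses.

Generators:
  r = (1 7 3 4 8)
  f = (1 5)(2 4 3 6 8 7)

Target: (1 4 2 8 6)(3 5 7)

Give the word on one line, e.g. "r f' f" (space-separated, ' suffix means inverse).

r' r' f r

  after r': (1 8 4 3 7)
  after r': (1 4 7 8 3)
  after f: (1 3 5)(2 4)(6 8)
  after r: (1 4 2 8 6)(3 5 7)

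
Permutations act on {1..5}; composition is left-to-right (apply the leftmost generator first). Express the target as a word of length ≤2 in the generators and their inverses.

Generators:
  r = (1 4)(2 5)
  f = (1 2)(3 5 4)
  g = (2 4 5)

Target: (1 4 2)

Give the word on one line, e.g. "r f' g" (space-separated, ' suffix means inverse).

  after g: (2 4 5)
  after r: (1 4 2)

g r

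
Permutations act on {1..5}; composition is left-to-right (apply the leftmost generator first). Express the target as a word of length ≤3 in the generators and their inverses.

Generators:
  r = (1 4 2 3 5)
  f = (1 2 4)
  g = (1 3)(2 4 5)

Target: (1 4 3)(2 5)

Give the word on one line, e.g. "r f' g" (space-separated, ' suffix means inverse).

  after r': (1 5 3 2 4)
  after g: (1 2 5)(3 4)
  after f: (1 4 3)(2 5)

r' g f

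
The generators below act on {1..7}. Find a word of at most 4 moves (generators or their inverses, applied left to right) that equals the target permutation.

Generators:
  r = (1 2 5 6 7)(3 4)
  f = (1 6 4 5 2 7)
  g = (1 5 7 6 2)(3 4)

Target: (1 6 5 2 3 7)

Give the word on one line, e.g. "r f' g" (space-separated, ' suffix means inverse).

r f' r

  after r: (1 2 5 6 7)(3 4)
  after f': (1 5)(2 4 3 6)
  after r: (1 6 5 2 3 7)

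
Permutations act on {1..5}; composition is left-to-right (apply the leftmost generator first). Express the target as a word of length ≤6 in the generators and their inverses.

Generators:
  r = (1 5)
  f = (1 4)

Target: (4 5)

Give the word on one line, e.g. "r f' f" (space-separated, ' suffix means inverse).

f r' f' f' f'

  after f: (1 4)
  after r': (1 4 5)
  after f': (4 5)
  after f': (1 4 5)
  after f': (4 5)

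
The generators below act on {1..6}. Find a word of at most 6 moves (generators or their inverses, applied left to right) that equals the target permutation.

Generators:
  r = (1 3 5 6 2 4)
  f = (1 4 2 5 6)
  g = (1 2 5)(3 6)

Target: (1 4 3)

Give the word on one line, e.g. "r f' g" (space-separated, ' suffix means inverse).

g' f' f' g'

  after g': (1 5 2)(3 6)
  after f': (1 2 6 3 5 4)
  after f': (1 4 6 3 2 5)
  after g': (1 4 3)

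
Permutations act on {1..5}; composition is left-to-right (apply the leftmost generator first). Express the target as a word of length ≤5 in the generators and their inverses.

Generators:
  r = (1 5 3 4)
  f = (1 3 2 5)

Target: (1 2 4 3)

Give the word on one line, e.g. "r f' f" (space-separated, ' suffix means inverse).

  after f: (1 3 2 5)
  after f: (1 2)(3 5)
  after r': (1 2 4 3)

f f r'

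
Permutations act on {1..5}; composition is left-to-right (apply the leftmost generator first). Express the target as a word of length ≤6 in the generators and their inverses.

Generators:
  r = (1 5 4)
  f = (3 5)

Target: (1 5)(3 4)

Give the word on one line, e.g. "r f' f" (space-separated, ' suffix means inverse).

  after f: (3 5)
  after r': (1 4 5 3)
  after f: (1 4 3)
  after r': (1 5)(3 4)

f r' f r'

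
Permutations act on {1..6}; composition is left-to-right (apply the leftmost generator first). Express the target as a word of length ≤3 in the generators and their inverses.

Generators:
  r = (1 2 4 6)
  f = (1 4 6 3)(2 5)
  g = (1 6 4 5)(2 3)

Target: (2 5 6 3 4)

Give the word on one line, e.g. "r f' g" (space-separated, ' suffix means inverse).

  after f: (1 4 6 3)(2 5)
  after r': (1 2 5)(3 6)
  after r': (2 5 6 3 4)

f r' r'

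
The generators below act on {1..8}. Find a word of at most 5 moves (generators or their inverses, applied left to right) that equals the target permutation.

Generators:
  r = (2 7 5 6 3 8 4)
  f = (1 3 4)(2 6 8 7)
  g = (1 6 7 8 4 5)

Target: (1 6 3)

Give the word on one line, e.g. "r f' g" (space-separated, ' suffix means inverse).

g' r f g' g'

  after g': (1 5 4 8 7 6)
  after r: (1 6)(2 7 3 8 5)
  after f: (1 8 5 6 3 7 4)
  after g': (1 7 8 4 5)(3 6)
  after g': (1 6 3)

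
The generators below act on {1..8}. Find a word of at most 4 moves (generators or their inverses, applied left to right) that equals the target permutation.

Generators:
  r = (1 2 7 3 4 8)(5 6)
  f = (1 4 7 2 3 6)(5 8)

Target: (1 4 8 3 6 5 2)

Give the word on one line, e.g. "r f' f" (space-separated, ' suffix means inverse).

  after r: (1 2 7 3 4 8)(5 6)
  after f': (1 7 2 4 5 3)(6 8)
  after f': (1 4 8 3 6 5 2)

r f' f'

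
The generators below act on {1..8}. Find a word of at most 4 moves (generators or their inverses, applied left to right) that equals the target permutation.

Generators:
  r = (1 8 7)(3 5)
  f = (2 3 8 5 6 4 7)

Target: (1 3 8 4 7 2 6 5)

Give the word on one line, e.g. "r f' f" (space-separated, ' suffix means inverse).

  after f': (2 7 4 6 5 8 3)
  after r': (1 7 4 6 3 2 8 5)
  after f: (1 2 5)(6 8)
  after f: (1 3 8 4 7 2 6 5)

f' r' f f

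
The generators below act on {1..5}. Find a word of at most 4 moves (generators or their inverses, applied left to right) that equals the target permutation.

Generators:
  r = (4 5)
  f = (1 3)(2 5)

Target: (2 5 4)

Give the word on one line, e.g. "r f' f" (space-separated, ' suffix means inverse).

f r' f' r

  after f: (1 3)(2 5)
  after r': (1 3)(2 4 5)
  after f': (2 4)
  after r: (2 5 4)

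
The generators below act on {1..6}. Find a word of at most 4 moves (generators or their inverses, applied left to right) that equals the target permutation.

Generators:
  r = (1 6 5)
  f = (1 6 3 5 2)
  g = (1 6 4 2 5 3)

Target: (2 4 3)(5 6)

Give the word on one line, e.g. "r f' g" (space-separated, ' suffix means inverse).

r g' f r'

  after r: (1 6 5)
  after g': (2 4 6)(3 5)
  after f: (1 6)(2 4 3)
  after r': (2 4 3)(5 6)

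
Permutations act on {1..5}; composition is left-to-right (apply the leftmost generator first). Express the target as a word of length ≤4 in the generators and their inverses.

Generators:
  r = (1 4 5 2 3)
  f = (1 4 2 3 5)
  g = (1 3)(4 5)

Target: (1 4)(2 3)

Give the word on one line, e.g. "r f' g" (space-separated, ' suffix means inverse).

r' f r'

  after r': (1 3 2 5 4)
  after f: (1 5 2)
  after r': (1 4)(2 3)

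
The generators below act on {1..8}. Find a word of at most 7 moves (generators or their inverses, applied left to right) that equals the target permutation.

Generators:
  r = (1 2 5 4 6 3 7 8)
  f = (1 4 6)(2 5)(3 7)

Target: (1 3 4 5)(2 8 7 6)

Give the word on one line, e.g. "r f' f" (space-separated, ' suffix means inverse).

r' r' f f f

  after r': (1 8 7 3 6 4 5 2)
  after r': (1 7 6 5)(2 8 3 4)
  after f: (1 3 6 2 8 7)(4 5)
  after f: (1 7 4 2 8 3)(5 6)
  after f: (1 3 4 5)(2 8 7 6)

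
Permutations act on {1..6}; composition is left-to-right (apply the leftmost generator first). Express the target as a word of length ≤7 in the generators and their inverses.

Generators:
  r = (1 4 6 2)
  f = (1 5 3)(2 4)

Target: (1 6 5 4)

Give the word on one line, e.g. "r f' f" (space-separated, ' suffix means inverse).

r' f' r f' f'

  after r': (1 2 6 4)
  after f': (1 4 3 5)(2 6)
  after r: (1 6)(3 5 4)
  after f': (1 6 3)(2 4 5)
  after f': (1 6 5 4)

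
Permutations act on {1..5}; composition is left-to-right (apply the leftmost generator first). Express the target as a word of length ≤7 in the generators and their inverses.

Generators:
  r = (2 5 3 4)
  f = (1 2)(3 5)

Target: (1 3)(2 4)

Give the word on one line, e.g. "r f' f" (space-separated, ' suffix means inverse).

f' r f r' f'

  after f': (1 2)(3 5)
  after r: (1 5 4 2)
  after f: (1 3 5 4)
  after r': (1 5 3 2 4)
  after f': (1 3)(2 4)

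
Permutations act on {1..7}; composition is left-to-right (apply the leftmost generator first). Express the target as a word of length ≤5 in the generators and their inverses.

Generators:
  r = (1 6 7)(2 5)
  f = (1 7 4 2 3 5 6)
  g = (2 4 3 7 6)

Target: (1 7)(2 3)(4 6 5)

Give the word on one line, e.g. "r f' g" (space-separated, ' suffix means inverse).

  after g: (2 4 3 7 6)
  after f: (1 7)(3 4 5 6)
  after r': (1 6 3 4 2 5)
  after r': (3 4 5 7 6)
  after f: (1 7)(2 3)(4 6 5)

g f r' r' f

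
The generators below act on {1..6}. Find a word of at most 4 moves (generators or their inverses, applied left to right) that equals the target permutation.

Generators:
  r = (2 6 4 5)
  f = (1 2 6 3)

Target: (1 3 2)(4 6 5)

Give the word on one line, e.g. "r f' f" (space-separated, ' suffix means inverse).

  after f': (1 3 6 2)
  after r': (1 3 2)(4 6 5)

f' r'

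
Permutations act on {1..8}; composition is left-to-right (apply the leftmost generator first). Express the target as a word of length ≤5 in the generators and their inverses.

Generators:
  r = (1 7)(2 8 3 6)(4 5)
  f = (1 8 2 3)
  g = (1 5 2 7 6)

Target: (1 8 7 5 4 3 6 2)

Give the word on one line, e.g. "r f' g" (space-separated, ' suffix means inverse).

  after r': (1 7)(2 6 3 8)(4 5)
  after g: (1 6 3 8 7 5 4 2)
  after r': (1 3 2 7 4 6 8)
  after r': (1 8 7 5 4 3 6 2)

r' g r' r'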